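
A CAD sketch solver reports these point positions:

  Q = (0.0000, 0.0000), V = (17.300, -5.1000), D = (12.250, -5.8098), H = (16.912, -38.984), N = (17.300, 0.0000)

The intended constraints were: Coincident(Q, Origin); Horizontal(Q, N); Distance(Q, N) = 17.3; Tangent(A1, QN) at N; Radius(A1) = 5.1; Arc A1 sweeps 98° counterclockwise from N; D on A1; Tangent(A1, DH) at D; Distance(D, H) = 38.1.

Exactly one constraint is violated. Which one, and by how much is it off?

Distance(D, H) = 38.1 — off by 4.60.

Q = (0.00, 0.00) ✓; Q.y = 0.00, N.y = 0.00 ✓; |QN| = 17.30 ✓; ∠(VN, NQ) = 90.00° ✓; |VN| = 5.100 ✓; bearing(V→D) − bearing(V→N) = 98.00° ✓; |VD| = 5.100 ✓; ∠(VD, DH) = 90.00° ✓; |DH| = 33.50 ✗.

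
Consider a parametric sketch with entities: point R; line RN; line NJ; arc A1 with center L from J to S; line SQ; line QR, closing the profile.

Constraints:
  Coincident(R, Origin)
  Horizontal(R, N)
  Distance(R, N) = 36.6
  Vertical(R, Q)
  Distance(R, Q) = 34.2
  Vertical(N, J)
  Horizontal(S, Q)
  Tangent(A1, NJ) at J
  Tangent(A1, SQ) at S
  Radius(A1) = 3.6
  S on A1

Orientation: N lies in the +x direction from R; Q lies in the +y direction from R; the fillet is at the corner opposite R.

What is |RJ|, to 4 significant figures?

47.71

R is at the origin; R and N share the same y with |RN| = 36.6 and N on the +x side, so N = (36.60, 0.000). RQ is vertical with |RQ| = 34.2 and Q on the +y side, so Q = (0.000, 34.20). The virtual corner opposite R is at (36.60, 34.20). A1 meets NJ tangentially, so LJ is at right angles to NJ and since A1 is tangent to SQ there, LS ⟂ SQ, with radius 3.6, so the center L sits 3.6 in from both sides at L = (33.00, 30.60). That places the tangent points at J = (36.60, 30.60) on NJ and S = (33.00, 34.20) on SQ. Then |RJ| = |J − R| = 47.71.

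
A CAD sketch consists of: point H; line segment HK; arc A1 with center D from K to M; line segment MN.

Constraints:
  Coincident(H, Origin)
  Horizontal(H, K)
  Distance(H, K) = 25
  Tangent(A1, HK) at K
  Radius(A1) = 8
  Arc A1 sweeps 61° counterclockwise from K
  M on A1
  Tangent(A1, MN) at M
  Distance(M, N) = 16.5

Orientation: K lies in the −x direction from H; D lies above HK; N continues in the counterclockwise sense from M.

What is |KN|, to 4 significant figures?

23.86

H is at the origin; HK is horizontal with |HK| = 25.0 and K on the −x side, so K = (-25.00, 0.000). Since A1 is tangent to HK there, DK ⟂ HK, so D = K + (0, 8) = (-25.00, 8.000). On A1, K sits at bearing -90° from D; a 61° counterclockwise sweep puts M at bearing -29°, so M = D + 8.0·(cos -29°, sin -29°) = (-18.00, 4.122). The tangent condition forces DM to be normal to MN, so MN runs along (−sin -29°, cos -29°); with |MN| = 16.5, N = (-10.00, 18.55). Then |KN| = |N − K| = 23.86.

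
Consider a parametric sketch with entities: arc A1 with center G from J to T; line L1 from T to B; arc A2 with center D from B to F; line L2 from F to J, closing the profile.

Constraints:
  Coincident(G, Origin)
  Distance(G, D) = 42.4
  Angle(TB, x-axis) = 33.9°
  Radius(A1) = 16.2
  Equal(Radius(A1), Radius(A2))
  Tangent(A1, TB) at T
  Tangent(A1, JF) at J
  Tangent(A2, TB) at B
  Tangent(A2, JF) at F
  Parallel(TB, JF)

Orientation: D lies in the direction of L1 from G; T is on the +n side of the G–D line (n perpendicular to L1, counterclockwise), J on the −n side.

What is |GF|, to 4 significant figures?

45.39

The slot axis is L1's direction at 33.9°, so u = (cos 33.9°, sin 33.9°) = (0.8300, 0.5577) and n = (−sin 33.9°, cos 33.9°) = (-0.5577, 0.8300). G is at the origin and D lies 42.4 along u from G, so D = 42.4·u = (35.19, 23.65). Tangency of A1 to both parallel lines with radius 16.2 puts T and J at G ± 16.2·n: T = (-9.035, 13.45), J = (9.035, -13.45). Equal radii place B and F the same way about D: B = D + 16.2·n = (26.16, 37.09), F = D − 16.2·n = (44.23, 10.20). Then |GF| = |F − G| = 45.39.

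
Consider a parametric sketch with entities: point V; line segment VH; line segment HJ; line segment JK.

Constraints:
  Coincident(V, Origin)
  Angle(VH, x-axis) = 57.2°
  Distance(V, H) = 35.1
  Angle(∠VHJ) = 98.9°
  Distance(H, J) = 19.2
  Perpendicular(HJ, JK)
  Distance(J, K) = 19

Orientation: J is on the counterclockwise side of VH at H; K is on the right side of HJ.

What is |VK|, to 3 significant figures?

59.1

∠VHJ = 98.9°, so HJ runs at 57.2° + (180° − 98.9°) = 138° from the x-axis; with |HJ| = 19.2, J = H + 19.2·(cos 138°, sin 138°) = (4.68, 42.3). The perpendicularity gives JK at right angles to HJ; with |JK| = 19.0 on the right of HJ, K = J + 19.0·(0.665, 0.747) = (17.3, 56.5). Then |VK| = |K − V| = 59.1.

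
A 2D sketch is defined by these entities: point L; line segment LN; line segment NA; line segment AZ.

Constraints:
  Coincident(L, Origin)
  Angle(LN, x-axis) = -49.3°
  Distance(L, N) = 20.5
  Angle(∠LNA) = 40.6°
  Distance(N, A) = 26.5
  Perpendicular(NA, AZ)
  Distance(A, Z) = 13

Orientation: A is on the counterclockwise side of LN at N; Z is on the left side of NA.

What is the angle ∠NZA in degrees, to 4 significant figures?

63.87°

∠LNA = 40.6°, so NA runs at -49.3° + (180° − 40.6°) = 90.10° from the x-axis; with |NA| = 26.5, A = N + 26.5·(cos 90.10°, sin 90.10°) = (13.32, 10.96). NA is perpendicular to AZ; with |AZ| = 13.0 on the left of NA, Z = A + 13.0·(-1.000, -0.001745) = (0.3218, 10.94). Then cos ∠NZA = ZN·ZA / (|ZN||ZA|), giving 63.87°.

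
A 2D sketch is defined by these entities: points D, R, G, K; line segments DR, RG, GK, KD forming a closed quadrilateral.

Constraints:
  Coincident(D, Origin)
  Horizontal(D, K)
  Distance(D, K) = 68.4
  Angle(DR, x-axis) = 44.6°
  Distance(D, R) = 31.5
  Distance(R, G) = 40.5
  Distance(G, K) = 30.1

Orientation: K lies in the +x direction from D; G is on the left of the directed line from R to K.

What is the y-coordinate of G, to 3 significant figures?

29.5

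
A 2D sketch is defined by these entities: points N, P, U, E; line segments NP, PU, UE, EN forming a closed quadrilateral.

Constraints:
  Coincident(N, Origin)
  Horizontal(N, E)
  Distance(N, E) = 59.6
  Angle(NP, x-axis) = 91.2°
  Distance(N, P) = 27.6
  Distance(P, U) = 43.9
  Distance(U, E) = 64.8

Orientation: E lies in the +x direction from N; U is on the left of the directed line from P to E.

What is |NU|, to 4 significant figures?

65.86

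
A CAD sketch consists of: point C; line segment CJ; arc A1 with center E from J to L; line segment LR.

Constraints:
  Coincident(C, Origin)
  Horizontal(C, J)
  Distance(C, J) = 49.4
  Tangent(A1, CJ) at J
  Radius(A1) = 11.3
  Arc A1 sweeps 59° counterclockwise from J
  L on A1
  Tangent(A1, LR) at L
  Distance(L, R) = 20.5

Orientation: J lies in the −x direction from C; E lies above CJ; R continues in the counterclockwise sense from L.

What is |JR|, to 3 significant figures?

30.7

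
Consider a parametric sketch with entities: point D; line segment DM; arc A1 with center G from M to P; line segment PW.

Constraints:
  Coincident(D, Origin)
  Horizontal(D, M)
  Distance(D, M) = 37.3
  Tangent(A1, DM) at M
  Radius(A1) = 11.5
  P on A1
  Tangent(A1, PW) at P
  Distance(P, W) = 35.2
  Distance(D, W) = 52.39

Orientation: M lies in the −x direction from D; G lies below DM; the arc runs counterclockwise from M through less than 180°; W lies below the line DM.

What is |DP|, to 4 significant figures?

49.94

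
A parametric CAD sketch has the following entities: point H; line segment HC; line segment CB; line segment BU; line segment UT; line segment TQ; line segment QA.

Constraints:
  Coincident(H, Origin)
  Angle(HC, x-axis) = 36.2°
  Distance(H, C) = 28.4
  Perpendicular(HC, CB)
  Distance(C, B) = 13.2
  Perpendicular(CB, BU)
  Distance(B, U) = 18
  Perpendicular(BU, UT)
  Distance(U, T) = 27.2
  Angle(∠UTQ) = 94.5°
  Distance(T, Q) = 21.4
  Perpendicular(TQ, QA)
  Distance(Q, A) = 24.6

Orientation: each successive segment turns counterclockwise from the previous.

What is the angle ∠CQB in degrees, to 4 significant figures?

5.419°

H is at the origin; HC runs at 36.2° with length 28.4, so C = (22.92, 16.77). HC ⟂ CB, so CB runs at 126.2°; with |CB| = 13.2, B = (15.12, 27.43). CB ⟂ BU, so BU runs at -143.8°; with |BU| = 18.0, U = (0.5964, 16.79). BU is perpendicular to UT, so UT runs at -53.80°; with |UT| = 27.2, T = (16.66, -5.155). ∠UTQ = 94.5° gives TQ at 31.70° from the x-axis; with |TQ| = 21.4, Q = (34.87, 6.090). Then cos ∠CQB = QC·QB / (|QC||QB|), giving 5.419°.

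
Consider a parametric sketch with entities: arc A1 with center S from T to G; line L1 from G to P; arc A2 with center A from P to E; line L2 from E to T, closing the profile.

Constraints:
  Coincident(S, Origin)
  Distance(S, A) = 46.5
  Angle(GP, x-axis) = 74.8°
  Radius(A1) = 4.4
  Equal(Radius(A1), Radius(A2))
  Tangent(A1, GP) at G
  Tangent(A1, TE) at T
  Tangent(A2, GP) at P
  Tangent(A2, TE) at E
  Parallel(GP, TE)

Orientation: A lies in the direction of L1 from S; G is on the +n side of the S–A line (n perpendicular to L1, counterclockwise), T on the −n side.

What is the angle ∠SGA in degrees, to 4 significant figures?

84.59°

The slot axis is L1's direction at 74.8°, so u = (cos 74.8°, sin 74.8°) = (0.2622, 0.9650) and n = (−sin 74.8°, cos 74.8°) = (-0.9650, 0.2622). S is at the origin and A lies 46.5 along u from S, so A = 46.5·u = (12.19, 44.87). Tangency of A1 to both parallel lines with radius 4.4 puts G and T at S ± 4.4·n: G = (-4.246, 1.154), T = (4.246, -1.154). Then cos ∠SGA = GS·GA / (|GS||GA|), giving 84.59°.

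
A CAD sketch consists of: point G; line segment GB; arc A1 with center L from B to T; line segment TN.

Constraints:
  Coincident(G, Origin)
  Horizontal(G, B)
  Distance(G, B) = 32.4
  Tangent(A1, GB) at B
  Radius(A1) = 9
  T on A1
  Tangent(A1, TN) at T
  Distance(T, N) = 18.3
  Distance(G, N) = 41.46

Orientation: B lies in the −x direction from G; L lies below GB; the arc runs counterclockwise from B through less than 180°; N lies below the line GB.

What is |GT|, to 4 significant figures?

42.24

G is at the origin; G and B share the same y with |GB| = 32.4 and B on the −x side, so B = (-32.40, 0.000). Tangency of A1 to GB means the radius LB is perpendicular to GB, so L = B + (0, -9) = (-32.40, -9.000). Since LT ⟂ TN (tangency), |LN| = √(9.0² + 18.3²) = 20.39 regardless of where T sits on A1. So N lies on both circle(G, 41.46) and circle(L, 20.39); the below-GB intersection is N = (-29.45, -29.18). T is the foot of the tangent from N: T = (-39.82, -14.10).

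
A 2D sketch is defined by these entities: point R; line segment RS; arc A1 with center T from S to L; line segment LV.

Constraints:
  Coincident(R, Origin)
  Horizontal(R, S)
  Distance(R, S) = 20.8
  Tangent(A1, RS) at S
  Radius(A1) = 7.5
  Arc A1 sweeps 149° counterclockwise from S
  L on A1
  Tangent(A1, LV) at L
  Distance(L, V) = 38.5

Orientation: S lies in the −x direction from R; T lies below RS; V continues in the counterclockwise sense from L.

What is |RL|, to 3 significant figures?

28.3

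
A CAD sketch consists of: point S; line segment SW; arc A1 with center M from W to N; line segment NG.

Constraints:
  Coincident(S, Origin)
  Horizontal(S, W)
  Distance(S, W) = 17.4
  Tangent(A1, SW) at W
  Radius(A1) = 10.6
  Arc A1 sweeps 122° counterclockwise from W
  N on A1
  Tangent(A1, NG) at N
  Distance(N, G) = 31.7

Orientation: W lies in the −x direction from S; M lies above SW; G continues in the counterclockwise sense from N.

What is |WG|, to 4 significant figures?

43.80

On A1, W sits at bearing -90° from M; a 122° counterclockwise sweep puts N at bearing 32°, so N = M + 10.6·(cos 32°, sin 32°) = (-8.411, 16.22). The tangent condition forces MN to be normal to NG, so NG runs along (−sin 32°, cos 32°); with |NG| = 31.7, G = (-25.21, 43.10). Then |WG| = |G − W| = 43.80.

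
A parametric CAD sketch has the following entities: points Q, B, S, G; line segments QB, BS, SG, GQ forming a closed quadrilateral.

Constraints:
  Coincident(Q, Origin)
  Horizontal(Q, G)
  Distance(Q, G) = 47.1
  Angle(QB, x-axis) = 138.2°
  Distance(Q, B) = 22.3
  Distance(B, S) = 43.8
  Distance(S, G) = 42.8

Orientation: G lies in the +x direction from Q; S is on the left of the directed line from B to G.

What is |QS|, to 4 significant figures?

41.43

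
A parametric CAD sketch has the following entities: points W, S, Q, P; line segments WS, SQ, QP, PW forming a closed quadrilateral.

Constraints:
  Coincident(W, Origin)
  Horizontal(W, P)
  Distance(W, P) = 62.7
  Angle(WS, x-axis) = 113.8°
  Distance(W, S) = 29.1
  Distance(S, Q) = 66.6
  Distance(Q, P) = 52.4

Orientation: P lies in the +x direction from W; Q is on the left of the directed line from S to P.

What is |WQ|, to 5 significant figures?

71.545

Checks: |SQ| = 66.60 ✓; |QP| = 52.40 ✓.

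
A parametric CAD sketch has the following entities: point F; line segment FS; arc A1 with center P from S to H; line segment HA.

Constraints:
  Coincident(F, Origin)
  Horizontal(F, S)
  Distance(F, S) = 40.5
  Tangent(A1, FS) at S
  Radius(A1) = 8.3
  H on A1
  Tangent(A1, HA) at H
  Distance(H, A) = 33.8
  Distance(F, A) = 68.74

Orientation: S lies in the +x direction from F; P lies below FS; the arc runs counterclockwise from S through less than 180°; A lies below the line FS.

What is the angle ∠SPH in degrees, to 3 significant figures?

131°

F is at the origin; FS is horizontal with |FS| = 40.5 and S on the +x side, so S = (40.5, 0.00). Since A1 is tangent to FS there, PS ⟂ FS, so P = S + (0, -8.3) = (40.5, -8.30). Since PH ⟂ HA (tangency), |PA| = √(8.3² + 33.8²) = 34.8 regardless of where H sits on A1. So A lies on both circle(F, 68.74) and circle(P, 34.8); the below-FS intersection is A = (56.4, -39.2). H is the foot of the tangent from A: H = (34.2, -13.8).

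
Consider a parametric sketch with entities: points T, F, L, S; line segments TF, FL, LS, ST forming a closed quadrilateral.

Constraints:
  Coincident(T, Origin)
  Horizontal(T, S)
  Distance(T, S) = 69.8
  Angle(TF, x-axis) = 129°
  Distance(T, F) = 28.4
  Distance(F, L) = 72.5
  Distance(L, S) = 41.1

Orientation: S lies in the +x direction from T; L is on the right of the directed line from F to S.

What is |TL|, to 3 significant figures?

44.9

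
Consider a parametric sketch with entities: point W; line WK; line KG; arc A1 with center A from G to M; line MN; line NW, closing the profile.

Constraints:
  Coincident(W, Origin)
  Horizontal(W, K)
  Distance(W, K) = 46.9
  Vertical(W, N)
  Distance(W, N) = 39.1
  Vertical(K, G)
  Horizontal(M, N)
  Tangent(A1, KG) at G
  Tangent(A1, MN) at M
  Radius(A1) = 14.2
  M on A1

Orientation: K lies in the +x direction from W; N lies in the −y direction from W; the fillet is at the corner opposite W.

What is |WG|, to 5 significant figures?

53.100

W is at the origin; W and K share the same y with |WK| = 46.9 and K on the +x side, so K = (46.900, 0.0000). WN is vertical with |WN| = 39.1 and N on the −y side, so N = (0.0000, -39.100). The virtual corner opposite W is at (46.900, -39.100). Since A1 is tangent to KG there, AG ⟂ KG and the tangent condition forces AM to be normal to MN, with radius 14.2, so the center A sits 14.2 in from both sides at A = (32.700, -24.900). That places the tangent points at G = (46.900, -24.900) on KG and M = (32.700, -39.100) on MN. Then |WG| = |G − W| = 53.100.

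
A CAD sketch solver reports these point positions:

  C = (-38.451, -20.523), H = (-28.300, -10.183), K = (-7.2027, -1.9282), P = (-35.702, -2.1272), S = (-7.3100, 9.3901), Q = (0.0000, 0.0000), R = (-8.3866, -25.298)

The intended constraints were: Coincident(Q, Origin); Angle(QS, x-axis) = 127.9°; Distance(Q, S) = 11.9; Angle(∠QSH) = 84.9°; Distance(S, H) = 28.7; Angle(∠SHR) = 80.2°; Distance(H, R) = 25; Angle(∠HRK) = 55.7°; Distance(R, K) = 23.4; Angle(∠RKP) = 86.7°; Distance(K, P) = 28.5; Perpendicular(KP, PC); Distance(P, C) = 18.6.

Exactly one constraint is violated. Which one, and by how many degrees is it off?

Perpendicular(KP, PC) — off by 8.90°.

Q = (0.00, 0.00) ✓; QS at 127.9° ✓; |QS| = 11.90 ✓; ∠QSH = 84.90° ✓; |SH| = 28.70 ✓; ∠SHR = 80.20° ✓; |HR| = 25.00 ✓; ∠HRK = 55.70° ✓; |RK| = 23.40 ✓; ∠RKP = 86.70° ✓; |KP| = 28.50 ✓; ∠(KP, PC) = 81.10° ✗; |PC| = 18.60 ✓.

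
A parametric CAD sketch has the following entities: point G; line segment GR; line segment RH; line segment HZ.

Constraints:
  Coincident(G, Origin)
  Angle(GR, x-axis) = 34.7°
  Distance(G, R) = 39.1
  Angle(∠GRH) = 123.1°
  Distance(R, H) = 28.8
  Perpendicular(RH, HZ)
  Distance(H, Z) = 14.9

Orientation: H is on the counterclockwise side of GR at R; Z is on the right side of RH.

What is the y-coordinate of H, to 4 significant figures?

51.05

G is at the origin; GR runs at 34.7° with length 39.1, so R = 39.1·(cos 34.7°, sin 34.7°) = (32.15, 22.26). ∠GRH = 123.1°, so RH runs at 34.7° + (180° − 123.1°) = 91.60° from the x-axis; with |RH| = 28.8, H = R + 28.8·(cos 91.60°, sin 91.60°) = (31.34, 51.05). So H.y = 51.05.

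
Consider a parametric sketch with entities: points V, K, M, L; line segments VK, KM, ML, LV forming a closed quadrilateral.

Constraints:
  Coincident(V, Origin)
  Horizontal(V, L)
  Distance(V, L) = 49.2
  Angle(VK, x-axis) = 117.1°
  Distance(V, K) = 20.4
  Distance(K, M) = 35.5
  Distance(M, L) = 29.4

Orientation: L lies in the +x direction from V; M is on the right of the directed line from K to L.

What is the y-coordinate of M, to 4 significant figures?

-2.077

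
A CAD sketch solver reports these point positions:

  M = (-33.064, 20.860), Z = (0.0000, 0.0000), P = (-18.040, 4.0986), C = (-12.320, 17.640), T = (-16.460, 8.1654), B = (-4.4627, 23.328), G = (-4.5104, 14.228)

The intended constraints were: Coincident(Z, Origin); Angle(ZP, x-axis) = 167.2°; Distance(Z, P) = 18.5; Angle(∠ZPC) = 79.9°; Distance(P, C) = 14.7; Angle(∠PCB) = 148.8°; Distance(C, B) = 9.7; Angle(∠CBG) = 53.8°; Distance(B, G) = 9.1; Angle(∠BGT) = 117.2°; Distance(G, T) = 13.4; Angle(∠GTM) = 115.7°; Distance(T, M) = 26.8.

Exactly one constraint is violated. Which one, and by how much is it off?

Distance(T, M) = 26.8 — off by 5.90.

Z = (0.00, 0.00) ✓; ZP at 167.2° ✓; |ZP| = 18.50 ✓; ∠ZPC = 79.90° ✓; |PC| = 14.70 ✓; ∠PCB = 148.8° ✓; |CB| = 9.700 ✓; ∠CBG = 53.80° ✓; |BG| = 9.100 ✓; ∠BGT = 117.2° ✓; |GT| = 13.40 ✓; ∠GTM = 115.7° ✓; |TM| = 20.90 ✗.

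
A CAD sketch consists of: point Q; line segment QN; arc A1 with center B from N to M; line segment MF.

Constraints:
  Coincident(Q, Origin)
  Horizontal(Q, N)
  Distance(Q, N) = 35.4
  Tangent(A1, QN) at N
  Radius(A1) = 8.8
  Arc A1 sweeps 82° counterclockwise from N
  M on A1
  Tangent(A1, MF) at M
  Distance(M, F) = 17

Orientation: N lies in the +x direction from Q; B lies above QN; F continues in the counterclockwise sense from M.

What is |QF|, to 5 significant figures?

52.500

Q is at the origin; QN is horizontal with |QN| = 35.4 and N on the +x side, so N = (35.400, 0.0000). Tangency of A1 to QN means the radius BN is perpendicular to QN, so B = N + (0, 8.8) = (35.400, 8.8000). On A1, N sits at bearing -90° from B; an 82° counterclockwise sweep puts M at bearing -8°, so M = B + 8.8·(cos -8°, sin -8°) = (44.114, 7.5753). A1 meets MF tangentially, so BM is at right angles to MF, so MF runs along (−sin -8°, cos -8°); with |MF| = 17.0, F = (46.480, 24.410). Then |QF| = |F − Q| = 52.500.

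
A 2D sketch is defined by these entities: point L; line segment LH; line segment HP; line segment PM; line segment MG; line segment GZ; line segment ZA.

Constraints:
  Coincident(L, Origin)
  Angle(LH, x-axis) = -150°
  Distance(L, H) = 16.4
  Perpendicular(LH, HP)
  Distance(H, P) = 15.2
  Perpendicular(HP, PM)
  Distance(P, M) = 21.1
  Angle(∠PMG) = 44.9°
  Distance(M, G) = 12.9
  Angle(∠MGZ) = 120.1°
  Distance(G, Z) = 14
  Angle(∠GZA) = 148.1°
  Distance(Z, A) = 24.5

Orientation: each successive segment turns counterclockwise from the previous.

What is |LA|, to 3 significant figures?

44.3

∠MGZ = 120.1° gives GZ at -135° from the x-axis; with |GZ| = 14.0, Z = (-10.7, -17.4). ∠GZA = 148.1° gives ZA at -103° from the x-axis; with |ZA| = 24.5, A = (-16.2, -41.3). Then |LA| = |A − L| = 44.3.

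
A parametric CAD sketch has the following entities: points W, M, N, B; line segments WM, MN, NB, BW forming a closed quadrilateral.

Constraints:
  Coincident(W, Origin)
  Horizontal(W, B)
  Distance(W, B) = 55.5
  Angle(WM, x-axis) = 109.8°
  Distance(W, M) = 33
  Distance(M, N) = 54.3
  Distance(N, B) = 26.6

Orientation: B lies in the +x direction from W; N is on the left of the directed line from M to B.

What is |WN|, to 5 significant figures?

48.489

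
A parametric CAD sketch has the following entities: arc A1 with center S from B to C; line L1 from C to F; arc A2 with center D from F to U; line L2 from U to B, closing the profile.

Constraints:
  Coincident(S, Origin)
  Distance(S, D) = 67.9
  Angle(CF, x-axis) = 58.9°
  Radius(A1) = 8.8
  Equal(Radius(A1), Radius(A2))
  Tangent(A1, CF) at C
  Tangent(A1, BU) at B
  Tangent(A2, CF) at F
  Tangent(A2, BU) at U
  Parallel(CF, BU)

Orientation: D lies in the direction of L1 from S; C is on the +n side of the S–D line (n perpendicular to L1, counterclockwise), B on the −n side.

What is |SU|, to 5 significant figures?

68.468

The slot axis is L1's direction at 58.9°, so u = (cos 58.9°, sin 58.9°) = (0.51653, 0.85627) and n = (−sin 58.9°, cos 58.9°) = (-0.85627, 0.51653). S is at the origin and D lies 67.9 along u from S, so D = 67.9·u = (35.073, 58.141). Tangency of A1 to both parallel lines with radius 8.8 puts C and B at S ± 8.8·n: C = (-7.5352, 4.5455), B = (7.5352, -4.5455). Equal radii place F and U the same way about D: F = D + 8.8·n = (27.537, 62.686), U = D − 8.8·n = (42.608, 53.595). Then |SU| = |U − S| = 68.468.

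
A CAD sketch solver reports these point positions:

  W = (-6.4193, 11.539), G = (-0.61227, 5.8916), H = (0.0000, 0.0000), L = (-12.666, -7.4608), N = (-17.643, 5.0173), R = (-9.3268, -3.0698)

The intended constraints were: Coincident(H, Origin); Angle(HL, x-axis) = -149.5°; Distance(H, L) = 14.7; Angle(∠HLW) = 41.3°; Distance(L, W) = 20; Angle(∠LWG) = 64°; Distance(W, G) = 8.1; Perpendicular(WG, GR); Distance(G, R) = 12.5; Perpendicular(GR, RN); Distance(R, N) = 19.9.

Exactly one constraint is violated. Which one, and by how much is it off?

Distance(R, N) = 19.9 — off by 8.30.

H = (0.00, 0.00) ✓; HL at -149.5° ✓; |HL| = 14.70 ✓; ∠HLW = 41.30° ✓; |LW| = 20.00 ✓; ∠LWG = 64.00° ✓; |WG| = 8.100 ✓; ∠(WG, GR) = 90.00° ✓; |GR| = 12.50 ✓; ∠(GR, RN) = 90.00° ✓; |RN| = 11.60 ✗.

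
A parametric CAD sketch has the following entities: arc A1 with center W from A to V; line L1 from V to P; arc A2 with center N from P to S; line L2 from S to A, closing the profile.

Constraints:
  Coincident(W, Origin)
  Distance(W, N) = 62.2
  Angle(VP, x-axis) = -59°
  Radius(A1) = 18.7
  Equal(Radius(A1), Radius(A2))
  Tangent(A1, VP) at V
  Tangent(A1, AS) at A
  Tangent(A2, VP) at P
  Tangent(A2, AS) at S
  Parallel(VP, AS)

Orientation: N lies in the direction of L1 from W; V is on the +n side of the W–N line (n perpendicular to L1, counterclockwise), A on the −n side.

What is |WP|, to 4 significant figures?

64.95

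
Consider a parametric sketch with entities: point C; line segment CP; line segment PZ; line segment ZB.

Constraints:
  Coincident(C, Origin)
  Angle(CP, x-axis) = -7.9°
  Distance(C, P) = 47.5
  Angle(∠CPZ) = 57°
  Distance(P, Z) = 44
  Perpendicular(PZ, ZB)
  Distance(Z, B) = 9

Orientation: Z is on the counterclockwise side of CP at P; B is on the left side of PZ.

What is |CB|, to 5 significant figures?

35.771

C is at the origin; CP runs at -7.9° with length 47.5, so P = 47.5·(cos -7.9°, sin -7.9°) = (47.049, -6.5286). ∠CPZ = 57.0°, so PZ runs at -7.9° + (180° − 57.0°) = 115.10° from the x-axis; with |PZ| = 44.0, Z = P + 44.0·(cos 115.10°, sin 115.10°) = (28.384, 33.316). PZ ⟂ ZB; with |ZB| = 9.0 on the left of PZ, B = Z + 9.0·(-0.90557, -0.42420) = (20.234, 29.499). Then |CB| = |B − C| = 35.771.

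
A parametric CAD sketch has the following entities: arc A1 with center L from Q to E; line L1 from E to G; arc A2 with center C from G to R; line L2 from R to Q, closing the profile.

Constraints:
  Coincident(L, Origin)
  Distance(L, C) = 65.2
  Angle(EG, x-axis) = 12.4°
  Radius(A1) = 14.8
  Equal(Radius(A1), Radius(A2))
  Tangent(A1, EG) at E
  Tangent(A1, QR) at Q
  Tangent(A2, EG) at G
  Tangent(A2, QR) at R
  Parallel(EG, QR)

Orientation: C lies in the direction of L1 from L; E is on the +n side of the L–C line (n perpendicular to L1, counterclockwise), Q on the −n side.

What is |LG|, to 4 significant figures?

66.86

The slot axis is L1's direction at 12.4°, so u = (cos 12.4°, sin 12.4°) = (0.9767, 0.2147) and n = (−sin 12.4°, cos 12.4°) = (-0.2147, 0.9767). L is at the origin and C lies 65.2 along u from L, so C = 65.2·u = (63.68, 14.00). Tangency of A1 to both parallel lines with radius 14.8 puts E and Q at L ± 14.8·n: E = (-3.178, 14.45), Q = (3.178, -14.45). Equal radii place G and R the same way about C: G = C + 14.8·n = (60.50, 28.46), R = C − 14.8·n = (66.86, -0.4540). Then |LG| = |G − L| = 66.86.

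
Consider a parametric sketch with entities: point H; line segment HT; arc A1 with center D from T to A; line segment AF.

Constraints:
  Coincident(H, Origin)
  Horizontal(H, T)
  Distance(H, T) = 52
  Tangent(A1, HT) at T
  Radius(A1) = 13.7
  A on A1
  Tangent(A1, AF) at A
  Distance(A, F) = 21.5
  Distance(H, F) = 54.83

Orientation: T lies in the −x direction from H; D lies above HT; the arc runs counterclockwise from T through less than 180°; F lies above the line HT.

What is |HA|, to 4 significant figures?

41.31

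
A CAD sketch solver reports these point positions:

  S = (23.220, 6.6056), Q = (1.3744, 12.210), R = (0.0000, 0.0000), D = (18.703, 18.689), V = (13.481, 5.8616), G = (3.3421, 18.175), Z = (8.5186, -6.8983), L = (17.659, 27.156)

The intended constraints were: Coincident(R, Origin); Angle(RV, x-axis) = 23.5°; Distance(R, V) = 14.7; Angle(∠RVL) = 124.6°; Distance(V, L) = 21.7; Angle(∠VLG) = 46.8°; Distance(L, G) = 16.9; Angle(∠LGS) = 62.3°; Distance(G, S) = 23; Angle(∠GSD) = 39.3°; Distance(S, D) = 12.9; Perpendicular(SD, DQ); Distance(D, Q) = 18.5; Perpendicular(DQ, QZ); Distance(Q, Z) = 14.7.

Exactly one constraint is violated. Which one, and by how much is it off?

Distance(Q, Z) = 14.7 — off by 5.70.

R = (0.00, 0.00) ✓; RV at 23.50° ✓; |RV| = 14.70 ✓; ∠RVL = 124.6° ✓; |VL| = 21.70 ✓; ∠VLG = 46.80° ✓; |LG| = 16.90 ✓; ∠LGS = 62.30° ✓; |GS| = 23.00 ✓; ∠GSD = 39.30° ✓; |SD| = 12.90 ✓; ∠(SD, DQ) = 90.00° ✓; |DQ| = 18.50 ✓; ∠(DQ, QZ) = 90.00° ✓; |QZ| = 20.40 ✗.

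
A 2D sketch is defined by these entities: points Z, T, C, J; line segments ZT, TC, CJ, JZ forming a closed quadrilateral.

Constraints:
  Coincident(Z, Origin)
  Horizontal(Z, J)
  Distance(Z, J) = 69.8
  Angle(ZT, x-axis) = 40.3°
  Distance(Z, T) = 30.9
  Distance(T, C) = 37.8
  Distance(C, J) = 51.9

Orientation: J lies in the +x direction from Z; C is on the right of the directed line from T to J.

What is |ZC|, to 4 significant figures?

27.50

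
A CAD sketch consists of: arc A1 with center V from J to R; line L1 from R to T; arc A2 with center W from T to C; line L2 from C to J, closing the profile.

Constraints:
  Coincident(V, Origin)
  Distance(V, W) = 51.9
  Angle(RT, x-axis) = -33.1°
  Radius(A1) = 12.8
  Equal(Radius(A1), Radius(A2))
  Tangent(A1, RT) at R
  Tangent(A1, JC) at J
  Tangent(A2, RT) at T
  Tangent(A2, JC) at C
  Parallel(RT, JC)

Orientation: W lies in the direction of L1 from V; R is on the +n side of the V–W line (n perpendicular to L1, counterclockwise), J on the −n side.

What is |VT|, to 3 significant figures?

53.5

The slot axis is L1's direction at -33.1°, so u = (cos -33.1°, sin -33.1°) = (0.838, -0.546) and n = (−sin -33.1°, cos -33.1°) = (0.546, 0.838). V is at the origin and W lies 51.9 along u from V, so W = 51.9·u = (43.5, -28.3). Tangency of A1 to both parallel lines with radius 12.8 puts R and J at V ± 12.8·n: R = (6.99, 10.7), J = (-6.99, -10.7). Equal radii place T and C the same way about W: T = W + 12.8·n = (50.5, -17.6), C = W − 12.8·n = (36.5, -39.1). Then |VT| = |T − V| = 53.5.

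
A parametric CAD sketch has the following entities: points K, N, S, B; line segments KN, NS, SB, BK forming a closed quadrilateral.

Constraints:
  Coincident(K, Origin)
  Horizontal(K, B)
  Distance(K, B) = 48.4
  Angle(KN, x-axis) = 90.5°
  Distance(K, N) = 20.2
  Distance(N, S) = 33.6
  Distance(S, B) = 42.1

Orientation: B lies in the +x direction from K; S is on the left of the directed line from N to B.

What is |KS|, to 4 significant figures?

47.07

Checks: |NS| = 33.60 ✓; |SB| = 42.10 ✓.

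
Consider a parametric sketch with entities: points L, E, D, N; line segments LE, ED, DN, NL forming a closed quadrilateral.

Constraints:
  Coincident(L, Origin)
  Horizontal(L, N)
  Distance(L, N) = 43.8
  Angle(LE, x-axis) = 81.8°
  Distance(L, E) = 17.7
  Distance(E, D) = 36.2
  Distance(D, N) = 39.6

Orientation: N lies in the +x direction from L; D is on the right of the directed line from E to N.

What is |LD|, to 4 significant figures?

20.10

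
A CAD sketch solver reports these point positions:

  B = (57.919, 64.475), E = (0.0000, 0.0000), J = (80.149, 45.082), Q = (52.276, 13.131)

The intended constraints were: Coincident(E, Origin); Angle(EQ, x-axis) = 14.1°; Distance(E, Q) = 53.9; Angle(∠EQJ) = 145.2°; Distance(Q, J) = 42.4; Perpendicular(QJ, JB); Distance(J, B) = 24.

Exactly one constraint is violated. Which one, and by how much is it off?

Distance(J, B) = 24 — off by 5.50.

E = (0.00, 0.00) ✓; EQ at 14.10° ✓; |EQ| = 53.90 ✓; ∠EQJ = 145.2° ✓; |QJ| = 42.40 ✓; ∠(QJ, JB) = 90.00° ✓; |JB| = 29.50 ✗.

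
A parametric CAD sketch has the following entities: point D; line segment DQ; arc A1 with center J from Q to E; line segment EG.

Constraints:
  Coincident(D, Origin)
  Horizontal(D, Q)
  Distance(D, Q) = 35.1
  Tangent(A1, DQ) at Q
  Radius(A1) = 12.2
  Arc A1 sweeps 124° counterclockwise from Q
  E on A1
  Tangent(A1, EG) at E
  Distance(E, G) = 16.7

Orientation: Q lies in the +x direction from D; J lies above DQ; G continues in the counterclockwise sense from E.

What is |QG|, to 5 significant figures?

32.876

D is at the origin; D and Q share the same y with |DQ| = 35.1 and Q on the +x side, so Q = (35.100, 0.0000). Tangency of A1 to DQ means the radius JQ is perpendicular to DQ, so J = Q + (0, 12.2) = (35.100, 12.200). On A1, Q sits at bearing -90° from J; a 124° counterclockwise sweep puts E at bearing 34°, so E = J + 12.2·(cos 34°, sin 34°) = (45.214, 19.022). Since A1 is tangent to EG there, JE ⟂ EG, so EG runs along (−sin 34°, cos 34°); with |EG| = 16.7, G = (35.876, 32.867). Then |QG| = |G − Q| = 32.876.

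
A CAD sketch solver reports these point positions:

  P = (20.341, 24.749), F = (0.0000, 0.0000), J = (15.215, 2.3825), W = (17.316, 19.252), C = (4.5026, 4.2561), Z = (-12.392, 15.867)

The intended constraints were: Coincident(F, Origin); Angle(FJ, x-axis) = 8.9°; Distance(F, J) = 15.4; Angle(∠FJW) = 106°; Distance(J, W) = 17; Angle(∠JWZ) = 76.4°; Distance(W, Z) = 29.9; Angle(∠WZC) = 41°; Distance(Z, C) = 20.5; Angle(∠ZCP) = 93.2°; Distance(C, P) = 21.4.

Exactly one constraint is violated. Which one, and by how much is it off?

Distance(C, P) = 21.4 — off by 4.50.

F = (0.00, 0.00) ✓; FJ at 8.900° ✓; |FJ| = 15.40 ✓; ∠FJW = 106.0° ✓; |JW| = 17.00 ✓; ∠JWZ = 76.40° ✓; |WZ| = 29.90 ✓; ∠WZC = 41.00° ✓; |ZC| = 20.50 ✓; ∠ZCP = 93.20° ✓; |CP| = 25.90 ✗.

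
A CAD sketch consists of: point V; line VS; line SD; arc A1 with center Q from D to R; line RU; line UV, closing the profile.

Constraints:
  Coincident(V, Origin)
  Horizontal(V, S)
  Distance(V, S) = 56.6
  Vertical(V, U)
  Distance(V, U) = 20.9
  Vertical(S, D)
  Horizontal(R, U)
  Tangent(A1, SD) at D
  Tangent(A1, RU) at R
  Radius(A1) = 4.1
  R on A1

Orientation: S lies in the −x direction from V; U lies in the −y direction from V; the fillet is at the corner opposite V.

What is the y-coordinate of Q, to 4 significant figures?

-16.80

VU is vertical with |VU| = 20.9 and U on the −y side, so U = (0.000, -20.90). The virtual corner opposite V is at (-56.60, -20.90). A1 meets SD tangentially, so QD is at right angles to SD and A1 meets RU tangentially, so QR is at right angles to RU, with radius 4.1, so the center Q sits 4.1 in from both sides at Q = (-52.50, -16.80). So Q.y = -16.80.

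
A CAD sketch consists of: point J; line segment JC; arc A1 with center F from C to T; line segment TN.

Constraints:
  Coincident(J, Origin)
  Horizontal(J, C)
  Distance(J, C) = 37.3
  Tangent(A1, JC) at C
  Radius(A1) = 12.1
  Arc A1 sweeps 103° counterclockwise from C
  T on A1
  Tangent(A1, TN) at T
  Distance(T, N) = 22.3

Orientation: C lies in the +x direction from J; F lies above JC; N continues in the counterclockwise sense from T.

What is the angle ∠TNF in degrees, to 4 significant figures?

28.48°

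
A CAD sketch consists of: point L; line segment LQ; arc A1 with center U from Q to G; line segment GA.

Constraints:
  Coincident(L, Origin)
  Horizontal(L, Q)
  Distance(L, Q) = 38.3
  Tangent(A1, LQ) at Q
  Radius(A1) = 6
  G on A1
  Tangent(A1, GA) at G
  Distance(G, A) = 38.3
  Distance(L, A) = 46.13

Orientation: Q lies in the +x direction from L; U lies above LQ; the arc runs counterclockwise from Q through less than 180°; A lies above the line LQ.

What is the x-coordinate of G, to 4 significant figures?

43.23

Checks: ∠(UQ, QL) = 90.00° ✓; |UQ| = 6.000 ✓; |UG| = 6.000 ✓; ∠(UG, GA) = 90.00° ✓; |GA| = 38.30 ✓; |LA| = 46.13 ✓.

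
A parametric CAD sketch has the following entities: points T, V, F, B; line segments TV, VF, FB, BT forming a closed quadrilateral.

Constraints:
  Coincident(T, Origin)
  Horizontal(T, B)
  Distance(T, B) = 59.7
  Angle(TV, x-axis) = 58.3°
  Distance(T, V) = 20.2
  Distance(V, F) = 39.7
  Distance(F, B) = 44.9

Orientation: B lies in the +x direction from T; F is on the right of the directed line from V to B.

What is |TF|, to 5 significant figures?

29.381

T is at the origin; TB is horizontal with |TB| = 59.7 and B in +x, so B = (59.7, 0). TV runs at 58.3° with |TV| = 20.2, so V = (10.615, 17.186). F is determined by |VF| = 39.7 and |FB| = 44.9 together: it lies at the intersection of circle(V, 39.7) and circle(B, 44.9). With |VB| = 52.007, the foot of the radical line on VB is 21.774 from V and the perpendicular offset is √(39.7² − 21.774²) = 33.196. Taking the right-of-VB solution: F = (20.195, -21.340).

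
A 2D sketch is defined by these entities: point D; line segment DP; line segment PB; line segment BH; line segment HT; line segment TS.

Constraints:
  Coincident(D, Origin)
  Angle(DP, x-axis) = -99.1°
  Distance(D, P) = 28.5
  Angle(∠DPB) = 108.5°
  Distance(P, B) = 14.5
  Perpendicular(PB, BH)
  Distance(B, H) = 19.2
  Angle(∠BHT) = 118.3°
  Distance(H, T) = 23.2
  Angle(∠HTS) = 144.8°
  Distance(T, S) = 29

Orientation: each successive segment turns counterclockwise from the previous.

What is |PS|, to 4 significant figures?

43.81

D is at the origin; DP runs at -99.1° with length 28.5, so P = (-4.508, -28.14). ∠DPB = 108.5° gives PB at -27.60° from the x-axis; with |PB| = 14.5, B = (8.342, -34.86). The perpendicularity gives BH at right angles to PB, so BH runs at 62.40°; with |BH| = 19.2, H = (17.24, -17.84). ∠BHT = 118.3° gives HT at 124.1° from the x-axis; with |HT| = 23.2, T = (4.231, 1.367). ∠HTS = 144.8° gives TS at 159.3° from the x-axis; with |TS| = 29.0, S = (-22.90, 11.62). Then |PS| = |S − P| = 43.81.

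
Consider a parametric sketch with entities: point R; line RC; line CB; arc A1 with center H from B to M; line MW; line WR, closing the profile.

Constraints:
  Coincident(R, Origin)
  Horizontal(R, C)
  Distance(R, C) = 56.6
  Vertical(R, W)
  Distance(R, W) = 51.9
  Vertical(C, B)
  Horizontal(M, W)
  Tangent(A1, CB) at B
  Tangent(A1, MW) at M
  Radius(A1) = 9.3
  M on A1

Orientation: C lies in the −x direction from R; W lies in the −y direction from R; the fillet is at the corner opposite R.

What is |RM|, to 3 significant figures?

70.2

R is at the origin; R and C share the same y with |RC| = 56.6 and C on the −x side, so C = (-56.6, 0.00). RW is vertical with |RW| = 51.9 and W on the −y side, so W = (0.00, -51.9). The virtual corner opposite R is at (-56.6, -51.9). The tangent condition forces HB to be normal to CB and since A1 is tangent to MW there, HM ⟂ MW, with radius 9.3, so the center H sits 9.3 in from both sides at H = (-47.3, -42.6). That places the tangent points at B = (-56.6, -42.6) on CB and M = (-47.3, -51.9) on MW. Then |RM| = |M − R| = 70.2.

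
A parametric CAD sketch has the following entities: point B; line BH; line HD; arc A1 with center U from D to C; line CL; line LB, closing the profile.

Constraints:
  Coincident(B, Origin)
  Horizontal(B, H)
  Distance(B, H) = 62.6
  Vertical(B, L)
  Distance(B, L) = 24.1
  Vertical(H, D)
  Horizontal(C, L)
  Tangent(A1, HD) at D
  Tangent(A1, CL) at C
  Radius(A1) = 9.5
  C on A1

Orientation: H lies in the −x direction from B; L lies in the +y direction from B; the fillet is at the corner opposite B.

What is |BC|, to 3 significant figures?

58.3

The virtual corner opposite B is at (-62.6, 24.1). A1 meets HD tangentially, so UD is at right angles to HD and since A1 is tangent to CL there, UC ⟂ CL, with radius 9.5, so the center U sits 9.5 in from both sides at U = (-53.1, 14.6). That places the tangent points at D = (-62.6, 14.6) on HD and C = (-53.1, 24.1) on CL. Then |BC| = |C − B| = 58.3.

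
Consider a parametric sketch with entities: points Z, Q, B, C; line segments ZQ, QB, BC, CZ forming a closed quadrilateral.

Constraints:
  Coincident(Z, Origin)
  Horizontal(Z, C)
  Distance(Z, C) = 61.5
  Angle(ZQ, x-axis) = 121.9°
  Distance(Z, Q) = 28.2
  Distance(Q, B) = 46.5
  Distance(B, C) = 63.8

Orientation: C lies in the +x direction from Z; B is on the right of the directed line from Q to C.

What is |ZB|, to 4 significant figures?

19.83

Z is at the origin; Z and C share the same y with |ZC| = 61.5 and C in +x, so C = (61.5, 0). ZQ runs at 121.9° with |ZQ| = 28.2, so Q = (-14.90, 23.94). B is determined by |QB| = 46.5 and |BC| = 63.8 together: it lies at the intersection of circle(Q, 46.5) and circle(C, 63.8). With |QC| = 80.07, the foot of the radical line on QC is 28.12 from Q and the perpendicular offset is √(46.5² − 28.12²) = 37.04. Taking the right-of-QC solution: B = (0.8530, -19.81).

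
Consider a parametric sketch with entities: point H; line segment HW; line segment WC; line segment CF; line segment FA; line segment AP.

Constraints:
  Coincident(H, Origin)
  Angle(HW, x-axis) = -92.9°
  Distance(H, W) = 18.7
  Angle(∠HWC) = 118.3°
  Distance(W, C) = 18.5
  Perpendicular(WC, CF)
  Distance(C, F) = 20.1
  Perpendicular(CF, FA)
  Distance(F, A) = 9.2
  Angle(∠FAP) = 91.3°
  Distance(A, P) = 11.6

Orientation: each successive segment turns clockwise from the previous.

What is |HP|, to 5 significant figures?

19.593

CF is perpendicular to FA, so FA runs at 25.400°; with |FA| = 9.2, A = (-17.969, -4.5081). ∠FAP = 91.3° gives AP at -63.300° from the x-axis; with |AP| = 11.6, P = (-12.757, -14.871). Then |HP| = |P − H| = 19.593.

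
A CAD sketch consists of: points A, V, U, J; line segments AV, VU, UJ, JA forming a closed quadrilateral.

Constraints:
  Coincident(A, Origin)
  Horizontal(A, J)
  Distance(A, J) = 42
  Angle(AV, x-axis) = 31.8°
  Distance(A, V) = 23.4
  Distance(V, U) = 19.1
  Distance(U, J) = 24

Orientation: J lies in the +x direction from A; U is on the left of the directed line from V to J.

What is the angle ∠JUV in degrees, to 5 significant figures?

70.913°

A is at the origin; AJ is horizontal with |AJ| = 42.0 and J in +x, so J = (42.0, 0). AV runs at 31.8° with |AV| = 23.4, so V = (19.887, 12.331). U is determined by |VU| = 19.1 and |UJ| = 24.0 together: it lies at the intersection of circle(V, 19.1) and circle(J, 24.0). With |VJ| = 25.318, the foot of the radical line on VJ is 8.4884 from V and the perpendicular offset is √(19.1² − 8.4884²) = 17.110. Taking the left-of-VJ solution: U = (35.634, 23.140).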